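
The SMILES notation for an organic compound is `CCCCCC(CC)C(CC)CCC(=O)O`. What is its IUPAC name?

Counting along the main chain through the –COOH group gives 10 carbons: the parent is decane.
A carboxylic acid (terminal –COOH) is the principal characteristic group, giving the suffix -oic acid.
Choose the numbering such that the carboxylic acid carbon is C-1 by definition.
This places ethyl groups at C-4 and C-5.
Assembling the pieces gives 4,5-diethyldecanoic acid.

4,5-diethyldecanoic acid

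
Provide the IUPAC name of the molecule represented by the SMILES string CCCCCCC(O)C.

The longest chain bearing the –OH group is 8 carbons long (octane).
The highest-priority functional group is an alcohol (–OH), so the name ends in -ol.
The numbering direction is chosen so that numbering from this end puts the hydroxyl group at C-2 rather than C-7.
This places the hydroxyl at C-2.
Assembling the pieces gives octan-2-ol.

octan-2-ol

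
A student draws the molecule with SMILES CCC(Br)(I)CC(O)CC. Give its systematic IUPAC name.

Counting along the main chain through the –OH group gives 7 carbons: the parent is heptane.
An alcohol (–OH) is the principal characteristic group, giving the suffix -ol.
Choose the numbering such that numbering from this end puts the hydroxyl group at C-3 rather than C-5.
That gives the hydroxyl at C-3; a bromo group at C-5; an iodo group at C-5.
Prefixes are listed alphabetically: bromo, iodo.
The name is 5-bromo-5-iodoheptan-3-ol.

5-bromo-5-iodoheptan-3-ol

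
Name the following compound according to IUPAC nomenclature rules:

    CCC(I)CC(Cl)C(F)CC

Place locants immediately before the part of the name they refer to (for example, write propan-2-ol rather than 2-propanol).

4-chloro-3-fluoro-6-iodooctane

The parent chain contains 8 carbons (octane).
Number the chain so that the substituent locant set {3,4,6} is lower than {3,5,6} at the first point of difference.
That gives a chloro group at C-4; a fluoro group at C-3; an iodo group at C-6.
Prefixes are listed alphabetically: chloro, fluoro, iodo.
Putting it together: 4-chloro-3-fluoro-6-iodooctane.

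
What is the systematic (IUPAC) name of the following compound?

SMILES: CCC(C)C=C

3-methylpent-1-ene

Counting along the main chain through the multiple bond gives 5 carbons: the parent is pentane.
A C=C double bond in the chain gives the infix -ene-.
The numbering direction is chosen so that numbering from this end puts the double bond at C-1 rather than C-4.
This places the double bond between C-1 and C-2; a methyl group at C-3.
Assembling the pieces gives 3-methylpent-1-ene.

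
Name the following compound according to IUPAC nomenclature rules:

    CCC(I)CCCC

The longest carbon chain is 7 atoms: the parent is heptane.
The numbering direction is chosen so that the substituent locant set {3} is lower than {5} at the first point of difference.
This places an iodo group at C-3.
Assembling the pieces gives 3-iodoheptane.

3-iodoheptane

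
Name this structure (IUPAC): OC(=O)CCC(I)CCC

4-iodoheptanoic acid

The longest chain bearing the –COOH group is 7 carbons long (heptane).
The highest-priority functional group is a carboxylic acid (terminal –COOH), so the name ends in -oic acid.
Choose the numbering such that the carboxylic acid carbon is C-1 by definition.
That gives an iodo group at C-4.
Putting it together: 4-iodoheptanoic acid.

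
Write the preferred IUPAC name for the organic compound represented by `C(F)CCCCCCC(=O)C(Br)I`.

The longest chain bearing the carbonyl is 9 carbons long (nonane).
A ketone (C=O on an internal carbon) is the principal characteristic group, giving the suffix -one.
Choose the numbering such that numbering from this end puts the carbonyl group at C-2 rather than C-8.
This places the carbonyl at C-2; a bromo group at C-1; a fluoro group at C-9; an iodo group at C-1.
Prefixes are listed alphabetically: bromo, fluoro, iodo.
Putting it together: 1-bromo-9-fluoro-1-iodononan-2-one.

1-bromo-9-fluoro-1-iodononan-2-one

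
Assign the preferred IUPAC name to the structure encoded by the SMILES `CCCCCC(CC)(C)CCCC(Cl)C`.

The longest continuous carbon chain has 11 atoms, so the parent hydride is undecane.
Number the chain so that the substituent locant set {2,6,6} is lower than {6,6,10} at the first point of difference.
This places a chloro group at C-2; an ethyl group at C-6; a methyl group at C-6.
Substituent prefixes are cited in alphabetical order (multiplying prefixes like di-/tri- are ignored for ordering).
Putting it together: 2-chloro-6-ethyl-6-methylundecane.

2-chloro-6-ethyl-6-methylundecane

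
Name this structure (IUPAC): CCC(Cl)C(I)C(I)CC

3-chloro-4,5-diiodoheptane

The longest carbon chain is 7 atoms: the parent is heptane.
Number the chain so that the locant sets are identical either way, so the alphabetically earlier chloro substituent takes the lower locant (3 rather than 5).
With this numbering: a chloro group at C-3; iodo groups at C-4 and C-5.
Prefixes are listed alphabetically: chloro, iodo.
Putting it together: 3-chloro-4,5-diiodoheptane.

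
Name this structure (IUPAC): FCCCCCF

1,5-difluoropentane

The longest continuous carbon chain has 5 atoms, so the parent hydride is pentane.
Both numbering directions give the same locant set; either may be used.
This places fluoro groups at C-1 and C-5.
Assembling the pieces gives 1,5-difluoropentane.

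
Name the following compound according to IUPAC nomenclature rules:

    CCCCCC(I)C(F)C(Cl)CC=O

The longest chain bearing the –CHO group is 10 carbons long (decane).
The principal characteristic group is an aldehyde (terminal –CHO), named with the suffix -al.
The numbering direction is chosen so that the aldehyde carbon is C-1 by definition.
With this numbering: a chloro group at C-3; a fluoro group at C-4; an iodo group at C-5.
Prefixes are listed alphabetically: chloro, fluoro, iodo.
Assembling the pieces gives 3-chloro-4-fluoro-5-iododecanal.

3-chloro-4-fluoro-5-iododecanal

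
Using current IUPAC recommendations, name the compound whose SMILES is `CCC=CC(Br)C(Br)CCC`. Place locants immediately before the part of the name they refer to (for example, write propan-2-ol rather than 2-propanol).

The longest carbon chain that includes the multiple bond has 9 carbons, so the parent hydride is nonane.
A C=C double bond in the chain gives the infix -ene-.
Number the chain so that numbering from this end puts the double bond at C-3 rather than C-6.
With this numbering: the double bond between C-3 and C-4; bromo groups at C-5 and C-6.
Assembling the pieces gives 5,6-dibromonon-3-ene.

5,6-dibromonon-3-ene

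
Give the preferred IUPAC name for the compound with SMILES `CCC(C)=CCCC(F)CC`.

The longest chain bearing the multiple bond is 9 carbons long (nonane).
The chain contains a C=C double bond, so the unsaturation ending is -ene.
Choose the numbering such that numbering from this end puts the double bond at C-3 rather than C-6.
With this numbering: the double bond between C-3 and C-4; a fluoro group at C-7; a methyl group at C-3.
Prefixes are listed alphabetically: fluoro, methyl.
The name is 7-fluoro-3-methylnon-3-ene.

7-fluoro-3-methylnon-3-ene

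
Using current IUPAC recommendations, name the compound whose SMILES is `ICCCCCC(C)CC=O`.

Counting along the main chain through the –CHO group gives 8 carbons: the parent is octane.
The principal characteristic group is an aldehyde (terminal –CHO), named with the suffix -al.
Choose the numbering such that the aldehyde carbon is C-1 by definition.
That gives an iodo group at C-8; a methyl group at C-3.
The substituents are ordered alphabetically, ignoring any di-/tri- multipliers.
Putting it together: 8-iodo-3-methyloctanal.

8-iodo-3-methyloctanal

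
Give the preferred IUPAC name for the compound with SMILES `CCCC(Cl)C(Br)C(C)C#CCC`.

6-bromo-7-chloro-5-methyldec-3-yne

The longest chain bearing the multiple bond is 10 carbons long (decane).
The chain contains a C≡C triple bond, so the unsaturation ending is -yne.
Number the chain so that numbering from this end puts the triple bond at C-3 rather than C-7.
This places the triple bond between C-3 and C-4; a bromo group at C-6; a chloro group at C-7; a methyl group at C-5.
Substituent prefixes are cited in alphabetical order (multiplying prefixes like di-/tri- are ignored for ordering).
Assembling the pieces gives 6-bromo-7-chloro-5-methyldec-3-yne.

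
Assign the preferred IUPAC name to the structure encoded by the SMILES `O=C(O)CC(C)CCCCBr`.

7-bromo-3-methylheptanoic acid

The longest chain bearing the –COOH group is 7 carbons long (heptane).
The highest-priority functional group is a carboxylic acid (terminal –COOH), so the name ends in -oic acid.
Choose the numbering such that the carboxylic acid carbon is C-1 by definition.
With this numbering: a bromo group at C-7; a methyl group at C-3.
The substituents are ordered alphabetically, ignoring any di-/tri- multipliers.
Putting it together: 7-bromo-3-methylheptanoic acid.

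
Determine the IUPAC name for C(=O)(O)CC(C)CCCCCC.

3-methylnonanoic acid

The longest chain bearing the –COOH group is 9 carbons long (nonane).
A carboxylic acid (terminal –COOH) is the principal characteristic group, giving the suffix -oic acid.
The numbering direction is chosen so that the carboxylic acid carbon is C-1 by definition.
That gives a methyl group at C-3.
Putting it together: 3-methylnonanoic acid.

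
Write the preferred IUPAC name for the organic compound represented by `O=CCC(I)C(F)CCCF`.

4,7-difluoro-3-iodoheptanal

Counting along the main chain through the –CHO group gives 7 carbons: the parent is heptane.
The highest-priority functional group is an aldehyde (terminal –CHO), so the name ends in -al.
The numbering direction is chosen so that the aldehyde carbon is C-1 by definition.
That gives fluoro groups at C-4 and C-7; an iodo group at C-3.
The substituents are ordered alphabetically, ignoring any di-/tri- multipliers.
Putting it together: 4,7-difluoro-3-iodoheptanal.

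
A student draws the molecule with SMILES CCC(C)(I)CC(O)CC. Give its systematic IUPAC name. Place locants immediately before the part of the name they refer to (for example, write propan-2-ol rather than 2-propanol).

Counting along the main chain through the –OH group gives 7 carbons: the parent is heptane.
The principal characteristic group is an alcohol (–OH), named with the suffix -ol.
Choose the numbering such that numbering from this end puts the hydroxyl group at C-3 rather than C-5.
With this numbering: the hydroxyl at C-3; an iodo group at C-5; a methyl group at C-5.
Substituent prefixes are cited in alphabetical order (multiplying prefixes like di-/tri- are ignored for ordering).
Putting it together: 5-iodo-5-methylheptan-3-ol.

5-iodo-5-methylheptan-3-ol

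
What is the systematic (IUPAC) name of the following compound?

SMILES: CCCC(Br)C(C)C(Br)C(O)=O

2,4-dibromo-3-methylheptanoic acid

The longest chain bearing the –COOH group is 7 carbons long (heptane).
A carboxylic acid (terminal –COOH) is the principal characteristic group, giving the suffix -oic acid.
The numbering direction is chosen so that the carboxylic acid carbon is C-1 by definition.
This places bromo groups at C-2 and C-4; a methyl group at C-3.
The substituents are ordered alphabetically, ignoring any di-/tri- multipliers.
Putting it together: 2,4-dibromo-3-methylheptanoic acid.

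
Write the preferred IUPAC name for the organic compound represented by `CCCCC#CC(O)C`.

The longest carbon chain that includes the –OH group and the multiple bond has 8 carbons, so the parent hydride is octane.
The principal characteristic group is an alcohol (–OH), named with the suffix -ol.
A C≡C triple bond in the chain gives the infix -yne-.
Choose the numbering such that numbering from this end puts the hydroxyl group at C-2 rather than C-7.
This places the hydroxyl at C-2; the triple bond between C-3 and C-4.
The name is oct-3-yn-2-ol.

oct-3-yn-2-ol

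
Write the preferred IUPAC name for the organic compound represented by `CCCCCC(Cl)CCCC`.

5-chlorodecane

The longest carbon chain is 10 atoms: the parent is decane.
The numbering direction is chosen so that the substituent locant set {5} is lower than {6} at the first point of difference.
That gives a chloro group at C-5.
Putting it together: 5-chlorodecane.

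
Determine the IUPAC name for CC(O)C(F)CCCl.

5-chloro-3-fluoropentan-2-ol

Counting along the main chain through the –OH group gives 5 carbons: the parent is pentane.
The principal characteristic group is an alcohol (–OH), named with the suffix -ol.
Number the chain so that numbering from this end puts the hydroxyl group at C-2 rather than C-4.
That gives the hydroxyl at C-2; a chloro group at C-5; a fluoro group at C-3.
The substituents are ordered alphabetically, ignoring any di-/tri- multipliers.
Putting it together: 5-chloro-3-fluoropentan-2-ol.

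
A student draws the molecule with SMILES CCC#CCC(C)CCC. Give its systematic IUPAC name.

6-methylnon-3-yne

Counting along the main chain through the multiple bond gives 9 carbons: the parent is nonane.
There is one C≡C triple bond, indicated by the ending -yne.
The numbering direction is chosen so that numbering from this end puts the triple bond at C-3 rather than C-6.
With this numbering: the triple bond between C-3 and C-4; a methyl group at C-6.
The name is 6-methylnon-3-yne.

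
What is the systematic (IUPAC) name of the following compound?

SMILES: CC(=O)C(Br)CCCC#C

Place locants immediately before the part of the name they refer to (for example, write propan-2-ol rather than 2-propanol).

3-bromooct-7-yn-2-one

The longest carbon chain that includes the carbonyl and the multiple bond has 8 carbons, so the parent hydride is octane.
The principal characteristic group is a ketone (C=O on an internal carbon), named with the suffix -one.
A C≡C triple bond in the chain gives the infix -yne-.
Number the chain so that numbering from this end puts the carbonyl group at C-2 rather than C-7.
With this numbering: the carbonyl at C-2; the triple bond between C-7 and C-8; a bromo group at C-3.
The name is 3-bromooct-7-yn-2-one.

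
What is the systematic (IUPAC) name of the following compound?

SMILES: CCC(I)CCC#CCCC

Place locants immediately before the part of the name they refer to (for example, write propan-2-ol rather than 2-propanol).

8-iododec-4-yne

The longest chain bearing the multiple bond is 10 carbons long (decane).
There is one C≡C triple bond, indicated by the ending -yne.
Choose the numbering such that numbering from this end puts the triple bond at C-4 rather than C-6.
With this numbering: the triple bond between C-4 and C-5; an iodo group at C-8.
Putting it together: 8-iododec-4-yne.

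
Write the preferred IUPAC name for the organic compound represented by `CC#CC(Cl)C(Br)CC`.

5-bromo-4-chlorohept-2-yne

Counting along the main chain through the multiple bond gives 7 carbons: the parent is heptane.
A C≡C triple bond in the chain gives the infix -yne-.
Choose the numbering such that numbering from this end puts the triple bond at C-2 rather than C-5.
This places the triple bond between C-2 and C-3; a bromo group at C-5; a chloro group at C-4.
Prefixes are listed alphabetically: bromo, chloro.
Assembling the pieces gives 5-bromo-4-chlorohept-2-yne.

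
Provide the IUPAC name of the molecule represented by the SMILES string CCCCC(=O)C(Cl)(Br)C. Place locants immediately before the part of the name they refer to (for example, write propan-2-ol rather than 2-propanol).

2-bromo-2-chloroheptan-3-one

Counting along the main chain through the carbonyl gives 7 carbons: the parent is heptane.
The highest-priority functional group is a ketone (C=O on an internal carbon), so the name ends in -one.
Choose the numbering such that numbering from this end puts the carbonyl group at C-3 rather than C-5.
With this numbering: the carbonyl at C-3; a bromo group at C-2; a chloro group at C-2.
The substituents are ordered alphabetically, ignoring any di-/tri- multipliers.
The name is 2-bromo-2-chloroheptan-3-one.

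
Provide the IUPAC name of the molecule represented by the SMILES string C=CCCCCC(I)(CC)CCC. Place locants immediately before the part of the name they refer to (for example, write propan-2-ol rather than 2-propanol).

7-ethyl-7-iododec-1-ene

Counting along the main chain through the multiple bond gives 10 carbons: the parent is decane.
A C=C double bond in the chain gives the infix -ene-.
Number the chain so that numbering from this end puts the double bond at C-1 rather than C-9.
With this numbering: the double bond between C-1 and C-2; an ethyl group at C-7; an iodo group at C-7.
Prefixes are listed alphabetically: ethyl, iodo.
Putting it together: 7-ethyl-7-iododec-1-ene.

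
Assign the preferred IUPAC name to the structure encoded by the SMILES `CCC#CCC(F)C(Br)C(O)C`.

The longest chain bearing the –OH group and the multiple bond is 9 carbons long (nonane).
The principal characteristic group is an alcohol (–OH), named with the suffix -ol.
A C≡C triple bond in the chain gives the infix -yne-.
The numbering direction is chosen so that numbering from this end puts the hydroxyl group at C-2 rather than C-8.
With this numbering: the hydroxyl at C-2; the triple bond between C-6 and C-7; a bromo group at C-3; a fluoro group at C-4.
The substituents are ordered alphabetically, ignoring any di-/tri- multipliers.
Putting it together: 3-bromo-4-fluoronon-6-yn-2-ol.

3-bromo-4-fluoronon-6-yn-2-ol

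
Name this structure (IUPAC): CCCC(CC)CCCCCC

The longest continuous carbon chain has 10 atoms, so the parent hydride is decane.
The numbering direction is chosen so that the substituent locant set {4} is lower than {7} at the first point of difference.
With this numbering: an ethyl group at C-4.
The name is 4-ethyldecane.

4-ethyldecane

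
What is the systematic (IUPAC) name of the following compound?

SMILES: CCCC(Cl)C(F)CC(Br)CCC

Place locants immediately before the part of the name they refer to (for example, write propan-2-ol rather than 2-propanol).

7-bromo-4-chloro-5-fluorodecane

The longest continuous carbon chain has 10 atoms, so the parent hydride is decane.
The numbering direction is chosen so that the substituent locant set {4,5,7} is lower than {4,6,7} at the first point of difference.
That gives a bromo group at C-7; a chloro group at C-4; a fluoro group at C-5.
Substituent prefixes are cited in alphabetical order (multiplying prefixes like di-/tri- are ignored for ordering).
Putting it together: 7-bromo-4-chloro-5-fluorodecane.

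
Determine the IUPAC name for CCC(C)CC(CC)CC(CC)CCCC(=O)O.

The longest carbon chain that includes the –COOH group has 11 carbons, so the parent hydride is undecane.
A carboxylic acid (terminal –COOH) is the principal characteristic group, giving the suffix -oic acid.
Number the chain so that the carboxylic acid carbon is C-1 by definition.
This places ethyl groups at C-5 and C-7; a methyl group at C-9.
The substituents are ordered alphabetically, ignoring any di-/tri- multipliers.
Assembling the pieces gives 5,7-diethyl-9-methylundecanoic acid.

5,7-diethyl-9-methylundecanoic acid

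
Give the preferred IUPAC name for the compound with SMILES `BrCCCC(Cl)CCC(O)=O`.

7-bromo-4-chloroheptanoic acid

Counting along the main chain through the –COOH group gives 7 carbons: the parent is heptane.
A carboxylic acid (terminal –COOH) is the principal characteristic group, giving the suffix -oic acid.
Choose the numbering such that the carboxylic acid carbon is C-1 by definition.
This places a bromo group at C-7; a chloro group at C-4.
Prefixes are listed alphabetically: bromo, chloro.
The name is 7-bromo-4-chloroheptanoic acid.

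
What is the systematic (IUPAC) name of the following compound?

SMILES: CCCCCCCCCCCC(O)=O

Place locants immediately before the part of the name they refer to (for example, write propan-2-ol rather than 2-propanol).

The longest carbon chain that includes the –COOH group has 12 carbons, so the parent hydride is dodecane.
The highest-priority functional group is a carboxylic acid (terminal –COOH), so the name ends in -oic acid.
The numbering direction is chosen so that the carboxylic acid carbon is C-1 by definition.
Assembling the pieces gives dodecanoic acid.

dodecanoic acid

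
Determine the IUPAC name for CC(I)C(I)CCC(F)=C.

2-fluoro-5,6-diiodohept-1-ene

The longest chain bearing the multiple bond is 7 carbons long (heptane).
The chain contains a C=C double bond, so the unsaturation ending is -ene.
The numbering direction is chosen so that numbering from this end puts the double bond at C-1 rather than C-6.
With this numbering: the double bond between C-1 and C-2; a fluoro group at C-2; iodo groups at C-5 and C-6.
Prefixes are listed alphabetically: fluoro, iodo.
Putting it together: 2-fluoro-5,6-diiodohept-1-ene.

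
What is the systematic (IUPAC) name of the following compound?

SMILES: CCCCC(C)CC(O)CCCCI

The longest carbon chain that includes the –OH group has 11 carbons, so the parent hydride is undecane.
The highest-priority functional group is an alcohol (–OH), so the name ends in -ol.
Number the chain so that numbering from this end puts the hydroxyl group at C-5 rather than C-7.
That gives the hydroxyl at C-5; an iodo group at C-1; a methyl group at C-7.
Substituent prefixes are cited in alphabetical order (multiplying prefixes like di-/tri- are ignored for ordering).
Putting it together: 1-iodo-7-methylundecan-5-ol.

1-iodo-7-methylundecan-5-ol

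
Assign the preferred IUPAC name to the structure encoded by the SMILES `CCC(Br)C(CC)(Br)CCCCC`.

The longest continuous carbon chain has 9 atoms, so the parent hydride is nonane.
Choose the numbering such that the substituent locant set {3,4,4} is lower than {6,6,7} at the first point of difference.
This places bromo groups at C-3 and C-4; an ethyl group at C-4.
Substituent prefixes are cited in alphabetical order (multiplying prefixes like di-/tri- are ignored for ordering).
Putting it together: 3,4-dibromo-4-ethylnonane.

3,4-dibromo-4-ethylnonane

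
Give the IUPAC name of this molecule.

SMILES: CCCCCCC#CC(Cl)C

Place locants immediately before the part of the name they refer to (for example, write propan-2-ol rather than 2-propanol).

2-chlorodec-3-yne

The longest chain bearing the multiple bond is 10 carbons long (decane).
The chain contains a C≡C triple bond, so the unsaturation ending is -yne.
Choose the numbering such that numbering from this end puts the triple bond at C-3 rather than C-7.
This places the triple bond between C-3 and C-4; a chloro group at C-2.
The name is 2-chlorodec-3-yne.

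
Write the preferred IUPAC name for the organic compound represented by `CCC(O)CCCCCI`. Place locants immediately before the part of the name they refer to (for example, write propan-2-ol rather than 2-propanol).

Counting along the main chain through the –OH group gives 8 carbons: the parent is octane.
The principal characteristic group is an alcohol (–OH), named with the suffix -ol.
Choose the numbering such that numbering from this end puts the hydroxyl group at C-3 rather than C-6.
That gives the hydroxyl at C-3; an iodo group at C-8.
Putting it together: 8-iodooctan-3-ol.

8-iodooctan-3-ol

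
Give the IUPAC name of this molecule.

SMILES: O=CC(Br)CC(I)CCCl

2-bromo-6-chloro-4-iodohexanal

Counting along the main chain through the –CHO group gives 6 carbons: the parent is hexane.
The highest-priority functional group is an aldehyde (terminal –CHO), so the name ends in -al.
The numbering direction is chosen so that the aldehyde carbon is C-1 by definition.
This places a bromo group at C-2; a chloro group at C-6; an iodo group at C-4.
The substituents are ordered alphabetically, ignoring any di-/tri- multipliers.
The name is 2-bromo-6-chloro-4-iodohexanal.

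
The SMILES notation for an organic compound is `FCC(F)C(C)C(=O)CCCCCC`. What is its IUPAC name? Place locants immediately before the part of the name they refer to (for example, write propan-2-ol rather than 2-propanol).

1,2-difluoro-3-methyldecan-4-one

The longest chain bearing the carbonyl is 10 carbons long (decane).
The principal characteristic group is a ketone (C=O on an internal carbon), named with the suffix -one.
The numbering direction is chosen so that numbering from this end puts the carbonyl group at C-4 rather than C-7.
With this numbering: the carbonyl at C-4; fluoro groups at C-1 and C-2; a methyl group at C-3.
Prefixes are listed alphabetically: fluoro, methyl.
Putting it together: 1,2-difluoro-3-methyldecan-4-one.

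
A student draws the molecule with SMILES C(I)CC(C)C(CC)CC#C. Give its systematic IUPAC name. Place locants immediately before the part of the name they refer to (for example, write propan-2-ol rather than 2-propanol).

4-ethyl-7-iodo-5-methylhept-1-yne

Counting along the main chain through the multiple bond gives 7 carbons: the parent is heptane.
The chain contains a C≡C triple bond, so the unsaturation ending is -yne.
The numbering direction is chosen so that numbering from this end puts the triple bond at C-1 rather than C-6.
This places the triple bond between C-1 and C-2; an ethyl group at C-4; an iodo group at C-7; a methyl group at C-5.
Prefixes are listed alphabetically: ethyl, iodo, methyl.
Putting it together: 4-ethyl-7-iodo-5-methylhept-1-yne.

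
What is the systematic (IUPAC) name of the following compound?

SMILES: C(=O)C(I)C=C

2-iodobut-3-enal

The longest carbon chain that includes the –CHO group and the multiple bond has 4 carbons, so the parent hydride is butane.
The highest-priority functional group is an aldehyde (terminal –CHO), so the name ends in -al.
A C=C double bond in the chain gives the infix -ene-.
The numbering direction is chosen so that the aldehyde carbon is C-1 by definition.
With this numbering: the double bond between C-3 and C-4; an iodo group at C-2.
The name is 2-iodobut-3-enal.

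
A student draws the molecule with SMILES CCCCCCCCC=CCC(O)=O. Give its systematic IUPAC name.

dodec-3-enoic acid

Counting along the main chain through the –COOH group and the multiple bond gives 12 carbons: the parent is dodecane.
A carboxylic acid (terminal –COOH) is the principal characteristic group, giving the suffix -oic acid.
There is one C=C double bond, indicated by the ending -ene.
The numbering direction is chosen so that the carboxylic acid carbon is C-1 by definition.
This places the double bond between C-3 and C-4.
Putting it together: dodec-3-enoic acid.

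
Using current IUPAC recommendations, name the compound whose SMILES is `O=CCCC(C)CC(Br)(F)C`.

The longest chain bearing the –CHO group is 7 carbons long (heptane).
An aldehyde (terminal –CHO) is the principal characteristic group, giving the suffix -al.
Number the chain so that the aldehyde carbon is C-1 by definition.
This places a bromo group at C-6; a fluoro group at C-6; a methyl group at C-4.
The substituents are ordered alphabetically, ignoring any di-/tri- multipliers.
The name is 6-bromo-6-fluoro-4-methylheptanal.

6-bromo-6-fluoro-4-methylheptanal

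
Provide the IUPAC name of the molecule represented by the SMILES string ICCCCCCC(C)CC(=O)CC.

11-iodo-5-methylundecan-3-one

Counting along the main chain through the carbonyl gives 11 carbons: the parent is undecane.
The highest-priority functional group is a ketone (C=O on an internal carbon), so the name ends in -one.
Choose the numbering such that numbering from this end puts the carbonyl group at C-3 rather than C-9.
That gives the carbonyl at C-3; an iodo group at C-11; a methyl group at C-5.
Substituent prefixes are cited in alphabetical order (multiplying prefixes like di-/tri- are ignored for ordering).
Assembling the pieces gives 11-iodo-5-methylundecan-3-one.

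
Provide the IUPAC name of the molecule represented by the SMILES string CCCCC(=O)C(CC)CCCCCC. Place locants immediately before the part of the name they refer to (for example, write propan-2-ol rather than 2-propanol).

6-ethyldodecan-5-one

The longest carbon chain that includes the carbonyl has 12 carbons, so the parent hydride is dodecane.
A ketone (C=O on an internal carbon) is the principal characteristic group, giving the suffix -one.
The numbering direction is chosen so that numbering from this end puts the carbonyl group at C-5 rather than C-8.
That gives the carbonyl at C-5; an ethyl group at C-6.
Putting it together: 6-ethyldodecan-5-one.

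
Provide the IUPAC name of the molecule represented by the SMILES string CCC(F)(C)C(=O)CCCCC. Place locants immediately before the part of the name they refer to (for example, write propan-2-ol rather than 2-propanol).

The longest carbon chain that includes the carbonyl has 9 carbons, so the parent hydride is nonane.
The principal characteristic group is a ketone (C=O on an internal carbon), named with the suffix -one.
Choose the numbering such that numbering from this end puts the carbonyl group at C-4 rather than C-6.
That gives the carbonyl at C-4; a fluoro group at C-3; a methyl group at C-3.
The substituents are ordered alphabetically, ignoring any di-/tri- multipliers.
Assembling the pieces gives 3-fluoro-3-methylnonan-4-one.

3-fluoro-3-methylnonan-4-one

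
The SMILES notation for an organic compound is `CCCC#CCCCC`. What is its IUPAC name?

non-4-yne

The longest chain bearing the multiple bond is 9 carbons long (nonane).
The chain contains a C≡C triple bond, so the unsaturation ending is -yne.
The numbering direction is chosen so that numbering from this end puts the triple bond at C-4 rather than C-5.
With this numbering: the triple bond between C-4 and C-5.
Putting it together: non-4-yne.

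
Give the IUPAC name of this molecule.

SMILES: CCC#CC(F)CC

5-fluorohept-3-yne

Counting along the main chain through the multiple bond gives 7 carbons: the parent is heptane.
The chain contains a C≡C triple bond, so the unsaturation ending is -yne.
Choose the numbering such that numbering from this end puts the triple bond at C-3 rather than C-4.
This places the triple bond between C-3 and C-4; a fluoro group at C-5.
The name is 5-fluorohept-3-yne.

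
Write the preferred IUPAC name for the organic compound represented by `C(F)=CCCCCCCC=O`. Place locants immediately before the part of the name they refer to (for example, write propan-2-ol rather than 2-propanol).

9-fluoronon-8-enal

The longest carbon chain that includes the –CHO group and the multiple bond has 9 carbons, so the parent hydride is nonane.
The highest-priority functional group is an aldehyde (terminal –CHO), so the name ends in -al.
A C=C double bond in the chain gives the infix -ene-.
Number the chain so that the aldehyde carbon is C-1 by definition.
That gives the double bond between C-8 and C-9; a fluoro group at C-9.
The name is 9-fluoronon-8-enal.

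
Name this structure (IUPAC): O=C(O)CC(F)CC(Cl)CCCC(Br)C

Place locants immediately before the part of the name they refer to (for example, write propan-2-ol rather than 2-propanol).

9-bromo-5-chloro-3-fluorodecanoic acid

The longest carbon chain that includes the –COOH group has 10 carbons, so the parent hydride is decane.
The highest-priority functional group is a carboxylic acid (terminal –COOH), so the name ends in -oic acid.
Choose the numbering such that the carboxylic acid carbon is C-1 by definition.
With this numbering: a bromo group at C-9; a chloro group at C-5; a fluoro group at C-3.
Substituent prefixes are cited in alphabetical order (multiplying prefixes like di-/tri- are ignored for ordering).
The name is 9-bromo-5-chloro-3-fluorodecanoic acid.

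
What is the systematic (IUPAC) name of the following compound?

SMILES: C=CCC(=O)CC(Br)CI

Counting along the main chain through the carbonyl and the multiple bond gives 7 carbons: the parent is heptane.
The highest-priority functional group is a ketone (C=O on an internal carbon), so the name ends in -one.
There is one C=C double bond, indicated by the ending -ene.
The numbering direction is chosen so that numbering from this end puts the double bond at C-1 rather than C-6.
This places the carbonyl at C-4; the double bond between C-1 and C-2; a bromo group at C-6; an iodo group at C-7.
Prefixes are listed alphabetically: bromo, iodo.
Assembling the pieces gives 6-bromo-7-iodohept-1-en-4-one.

6-bromo-7-iodohept-1-en-4-one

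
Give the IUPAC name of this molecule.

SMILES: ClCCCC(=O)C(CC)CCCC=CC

1-chloro-5-ethylundec-9-en-4-one

The longest carbon chain that includes the carbonyl and the multiple bond has 11 carbons, so the parent hydride is undecane.
The principal characteristic group is a ketone (C=O on an internal carbon), named with the suffix -one.
There is one C=C double bond, indicated by the ending -ene.
Choose the numbering such that numbering from this end puts the carbonyl group at C-4 rather than C-8.
This places the carbonyl at C-4; the double bond between C-9 and C-10; a chloro group at C-1; an ethyl group at C-5.
The substituents are ordered alphabetically, ignoring any di-/tri- multipliers.
Assembling the pieces gives 1-chloro-5-ethylundec-9-en-4-one.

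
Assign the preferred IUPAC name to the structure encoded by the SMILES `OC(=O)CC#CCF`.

5-fluoropent-3-ynoic acid

The longest chain bearing the –COOH group and the multiple bond is 5 carbons long (pentane).
A carboxylic acid (terminal –COOH) is the principal characteristic group, giving the suffix -oic acid.
A C≡C triple bond in the chain gives the infix -yne-.
Number the chain so that the carboxylic acid carbon is C-1 by definition.
This places the triple bond between C-3 and C-4; a fluoro group at C-5.
The name is 5-fluoropent-3-ynoic acid.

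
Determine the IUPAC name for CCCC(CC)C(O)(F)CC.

4-ethyl-3-fluoroheptan-3-ol

The longest chain bearing the –OH group is 7 carbons long (heptane).
The principal characteristic group is an alcohol (–OH), named with the suffix -ol.
The numbering direction is chosen so that numbering from this end puts the hydroxyl group at C-3 rather than C-5.
That gives the hydroxyl at C-3; an ethyl group at C-4; a fluoro group at C-3.
Prefixes are listed alphabetically: ethyl, fluoro.
The name is 4-ethyl-3-fluoroheptan-3-ol.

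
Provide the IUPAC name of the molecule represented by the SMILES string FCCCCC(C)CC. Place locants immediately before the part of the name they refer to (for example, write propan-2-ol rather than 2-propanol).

1-fluoro-5-methylheptane

The longest carbon chain is 7 atoms: the parent is heptane.
Choose the numbering such that the substituent locant set {1,5} is lower than {3,7} at the first point of difference.
That gives a fluoro group at C-1; a methyl group at C-5.
Prefixes are listed alphabetically: fluoro, methyl.
Assembling the pieces gives 1-fluoro-5-methylheptane.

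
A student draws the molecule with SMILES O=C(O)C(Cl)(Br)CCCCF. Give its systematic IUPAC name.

2-bromo-2-chloro-6-fluorohexanoic acid

Counting along the main chain through the –COOH group gives 6 carbons: the parent is hexane.
The principal characteristic group is a carboxylic acid (terminal –COOH), named with the suffix -oic acid.
The numbering direction is chosen so that the carboxylic acid carbon is C-1 by definition.
That gives a bromo group at C-2; a chloro group at C-2; a fluoro group at C-6.
Prefixes are listed alphabetically: bromo, chloro, fluoro.
Assembling the pieces gives 2-bromo-2-chloro-6-fluorohexanoic acid.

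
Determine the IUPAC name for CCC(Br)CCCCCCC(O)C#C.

10-bromododec-1-yn-3-ol

The longest carbon chain that includes the –OH group and the multiple bond has 12 carbons, so the parent hydride is dodecane.
The principal characteristic group is an alcohol (–OH), named with the suffix -ol.
There is one C≡C triple bond, indicated by the ending -yne.
The numbering direction is chosen so that numbering from this end puts the hydroxyl group at C-3 rather than C-10.
That gives the hydroxyl at C-3; the triple bond between C-1 and C-2; a bromo group at C-10.
Putting it together: 10-bromododec-1-yn-3-ol.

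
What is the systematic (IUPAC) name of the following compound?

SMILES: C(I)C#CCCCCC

Counting along the main chain through the multiple bond gives 8 carbons: the parent is octane.
A C≡C triple bond in the chain gives the infix -yne-.
Number the chain so that numbering from this end puts the triple bond at C-2 rather than C-6.
With this numbering: the triple bond between C-2 and C-3; an iodo group at C-1.
The name is 1-iodooct-2-yne.

1-iodooct-2-yne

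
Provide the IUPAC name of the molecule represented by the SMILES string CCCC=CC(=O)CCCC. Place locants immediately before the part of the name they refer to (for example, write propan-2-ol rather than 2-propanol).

dec-6-en-5-one

Counting along the main chain through the carbonyl and the multiple bond gives 10 carbons: the parent is decane.
The highest-priority functional group is a ketone (C=O on an internal carbon), so the name ends in -one.
There is one C=C double bond, indicated by the ending -ene.
Number the chain so that numbering from this end puts the carbonyl group at C-5 rather than C-6.
With this numbering: the carbonyl at C-5; the double bond between C-6 and C-7.
The name is dec-6-en-5-one.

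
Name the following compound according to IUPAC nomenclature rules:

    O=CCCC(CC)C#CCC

4-ethyloct-5-ynal

Counting along the main chain through the –CHO group and the multiple bond gives 8 carbons: the parent is octane.
An aldehyde (terminal –CHO) is the principal characteristic group, giving the suffix -al.
The chain contains a C≡C triple bond, so the unsaturation ending is -yne.
Choose the numbering such that the aldehyde carbon is C-1 by definition.
With this numbering: the triple bond between C-5 and C-6; an ethyl group at C-4.
The name is 4-ethyloct-5-ynal.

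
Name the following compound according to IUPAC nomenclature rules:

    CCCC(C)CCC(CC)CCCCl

The longest continuous carbon chain has 10 atoms, so the parent hydride is decane.
Choose the numbering such that the substituent locant set {1,4,7} is lower than {4,7,10} at the first point of difference.
With this numbering: a chloro group at C-1; an ethyl group at C-4; a methyl group at C-7.
Substituent prefixes are cited in alphabetical order (multiplying prefixes like di-/tri- are ignored for ordering).
Assembling the pieces gives 1-chloro-4-ethyl-7-methyldecane.

1-chloro-4-ethyl-7-methyldecane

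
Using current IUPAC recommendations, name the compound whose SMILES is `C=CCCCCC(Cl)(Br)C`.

7-bromo-7-chlorooct-1-ene

The longest chain bearing the multiple bond is 8 carbons long (octane).
A C=C double bond in the chain gives the infix -ene-.
Choose the numbering such that numbering from this end puts the double bond at C-1 rather than C-7.
That gives the double bond between C-1 and C-2; a bromo group at C-7; a chloro group at C-7.
The substituents are ordered alphabetically, ignoring any di-/tri- multipliers.
The name is 7-bromo-7-chlorooct-1-ene.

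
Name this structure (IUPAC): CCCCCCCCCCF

1-fluorodecane

The longest continuous carbon chain has 10 atoms, so the parent hydride is decane.
The numbering direction is chosen so that the substituent locant set {1} is lower than {10} at the first point of difference.
With this numbering: a fluoro group at C-1.
The name is 1-fluorodecane.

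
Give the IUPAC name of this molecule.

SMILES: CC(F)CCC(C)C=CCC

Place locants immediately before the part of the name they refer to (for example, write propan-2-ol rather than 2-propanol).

Counting along the main chain through the multiple bond gives 9 carbons: the parent is nonane.
The chain contains a C=C double bond, so the unsaturation ending is -ene.
The numbering direction is chosen so that numbering from this end puts the double bond at C-3 rather than C-6.
That gives the double bond between C-3 and C-4; a fluoro group at C-8; a methyl group at C-5.
Prefixes are listed alphabetically: fluoro, methyl.
The name is 8-fluoro-5-methylnon-3-ene.

8-fluoro-5-methylnon-3-ene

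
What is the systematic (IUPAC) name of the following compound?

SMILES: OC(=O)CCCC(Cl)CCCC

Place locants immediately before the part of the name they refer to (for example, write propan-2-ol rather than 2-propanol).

5-chlorononanoic acid

The longest carbon chain that includes the –COOH group has 9 carbons, so the parent hydride is nonane.
A carboxylic acid (terminal –COOH) is the principal characteristic group, giving the suffix -oic acid.
The numbering direction is chosen so that the carboxylic acid carbon is C-1 by definition.
With this numbering: a chloro group at C-5.
Assembling the pieces gives 5-chlorononanoic acid.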